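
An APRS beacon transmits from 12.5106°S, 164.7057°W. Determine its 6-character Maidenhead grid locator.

AH77pl

Offset from 180°W / 90°S: lon 15.2943°, lat 77.4894°.
Field (20°×10°, letters A–R): 15.2943/20 → 0 → A, 77.4894/10 → 7 → H; chars AH.
Square (2°×1°, digits 0–9): 15.2943/2 → 7, 7.4894/1 → 7; chars 77.
Subsquare (5′×2.5′, letters a–x): 1.2943/0.0833333 → 15 → p, 0.4894/0.0416667 → 11 → l; chars pl.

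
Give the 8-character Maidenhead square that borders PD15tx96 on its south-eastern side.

Longitude extended square 9; +1 → 10, wraps to 0, carry into subsquare.
Longitude subsquare t = 19; +1 → 20 = u.
Latitude extended square 6; −1 → 5.

PD15ux05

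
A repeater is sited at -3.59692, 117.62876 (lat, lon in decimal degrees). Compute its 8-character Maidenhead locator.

Offset from 180°W / 90°S: lon 297.62876°, lat 86.40308°.
Field: lon ⌊297.62876/20⌋ = 14 → O; lat ⌊86.40308/10⌋ = 8 → I.
Square: lon ⌊17.62876/2⌋ = 8; lat ⌊6.40308/1⌋ = 6.
Subsquare: lon ⌊1.62876/0.0833333⌋ = 19 → t; lat ⌊0.40308/0.0416667⌋ = 9 → j.
Extended square: lon ⌊0.04543/0.00833333⌋ = 5; lat ⌊0.02808/0.00416667⌋ = 6.

OI86tj56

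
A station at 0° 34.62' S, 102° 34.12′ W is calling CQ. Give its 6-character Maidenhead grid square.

Shift to the Maidenhead origin (180°W, 90°S): lon 77.4313, lat 89.4230.
Field: lon ⌊77.4313/20⌋ = 3 → D; lat ⌊89.4230/10⌋ = 8 → I.
Square: lon ⌊17.4313/2⌋ = 8; lat ⌊9.4230/1⌋ = 9.
Subsquare: lon ⌊1.4313/0.0833333⌋ = 17 → r; lat ⌊0.4230/0.0416667⌋ = 10 → k.

DI89rk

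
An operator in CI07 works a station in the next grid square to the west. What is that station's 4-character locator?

BI97

Longitude square 0; −1 → -1, wraps to 9, carry into field.
Longitude field C = 2; −1 → 1 = B.
The latitude characters are unchanged.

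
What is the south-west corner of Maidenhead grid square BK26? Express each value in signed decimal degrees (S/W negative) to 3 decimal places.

16.000, -156.000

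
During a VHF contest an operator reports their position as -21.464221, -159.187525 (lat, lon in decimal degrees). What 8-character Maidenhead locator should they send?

BG08jm78

Shift to the Maidenhead origin (180°W, 90°S): lon 20.81248, lat 68.53578.
Field: lon ⌊20.81248/20⌋ = 1 → B; lat ⌊68.53578/10⌋ = 6 → G.
Square: lon ⌊0.81248/2⌋ = 0; lat ⌊8.53578/1⌋ = 8.
Subsquare: lon ⌊0.81248/0.0833333⌋ = 9 → j; lat ⌊0.53578/0.0416667⌋ = 12 → m.
Extended square: lon ⌊0.06248/0.00833333⌋ = 7; lat ⌊0.03578/0.00416667⌋ = 8.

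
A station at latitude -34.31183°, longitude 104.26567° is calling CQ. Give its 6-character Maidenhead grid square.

OF25dq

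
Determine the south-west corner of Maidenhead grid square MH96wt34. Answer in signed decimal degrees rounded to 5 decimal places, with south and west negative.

Field M=12, H=7: +12·20° lon, +7·10° lat → SW at lon 60°, lat -20°.
Square 9, 6: +9·2° lon, +6·1° lat → SW at lon 78°, lat -14°.
Subsquare w=22, t=19: +22·0.0833333° lon, +19·0.0416667° lat → SW at lon 79.8333°, lat -13.2083°.
Extended square 3, 4: +3·0.00833333° lon, +4·0.00416667° lat → SW at lon 79.8583°, lat -13.1917°.
latitude -13.19167, longitude 79.85833.

-13.19167, 79.85833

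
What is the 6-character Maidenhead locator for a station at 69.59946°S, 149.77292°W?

Shift to the Maidenhead origin (180°W, 90°S): lon 30.2271, lat 20.4005.
Field: lon ⌊30.2271/20⌋ = 1 → B; lat ⌊20.4005/10⌋ = 2 → C.
Square: lon ⌊10.2271/2⌋ = 5; lat ⌊0.4005/1⌋ = 0.
Subsquare: lon ⌊0.2271/0.0833333⌋ = 2 → c; lat ⌊0.4005/0.0416667⌋ = 9 → j.

BC50cj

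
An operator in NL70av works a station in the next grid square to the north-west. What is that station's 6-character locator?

Longitude subsquare a = 0; −1 → -1, wraps to 23 = x, carry into square.
Longitude square 7; −1 → 6.
Latitude subsquare v = 21; +1 → 22 = w.

NL60xw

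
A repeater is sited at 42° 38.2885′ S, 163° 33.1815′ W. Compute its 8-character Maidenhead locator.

AE87fi36

Shift to the Maidenhead origin (180°W, 90°S): lon 16.44698, lat 47.36186.
Field: lon ⌊16.44698/20⌋ = 0 → A; lat ⌊47.36186/10⌋ = 4 → E.
Square: lon ⌊16.44698/2⌋ = 8; lat ⌊7.36186/1⌋ = 7.
Subsquare: lon ⌊0.44698/0.0833333⌋ = 5 → f; lat ⌊0.36186/0.0416667⌋ = 8 → i.
Extended square: lon ⌊0.03031/0.00833333⌋ = 3; lat ⌊0.02852/0.00416667⌋ = 6.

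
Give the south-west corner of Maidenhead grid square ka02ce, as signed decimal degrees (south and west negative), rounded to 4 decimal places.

-87.8333, 20.1667

Field K=10, A=0: +10·20° lon, +0·10° lat → SW at lon 20°, lat -90°.
Square 0, 2: +0·2° lon, +2·1° lat → SW at lon 20°, lat -88°.
Subsquare c=2, e=4: +2·0.0833333° lon, +4·0.0416667° lat → SW at lon 20.1667°, lat -87.8333°.
latitude -87.8333, longitude 20.1667.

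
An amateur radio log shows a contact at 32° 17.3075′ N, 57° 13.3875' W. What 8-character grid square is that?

Add 180° to longitude and 90° to latitude: 122.77687, 122.28846.
Field (20°×10°, letters A–R): lon ⌊122.77687/20⌋ = 6 → G; lat ⌊122.28846/10⌋ = 12 → M.
Square (2°×1°, digits 0–9): lon ⌊2.77687/2⌋ = 1; lat ⌊2.28846/1⌋ = 2.
Subsquare (5′×2.5′, letters a–x): lon ⌊0.77687/0.0833333⌋ = 9 → j; lat ⌊0.28846/0.0416667⌋ = 6 → g.
Extended square (30″×15″, digits 0–9): lon ⌊0.02687/0.00833333⌋ = 3; lat ⌊0.03846/0.00416667⌋ = 9.

GM12jg39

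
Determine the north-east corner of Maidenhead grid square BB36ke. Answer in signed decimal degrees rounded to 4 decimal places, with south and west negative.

-73.7917, -153.0833

Field B=1, B=1: +1·20° lon, +1·10° lat → SW at lon -160°, lat -80°.
Square 3, 6: +3·2° lon, +6·1° lat → SW at lon -154°, lat -74°.
Subsquare k=10, e=4: +10·0.0833333° lon, +4·0.0416667° lat → SW at lon -153.167°, lat -73.8333°.
Cell spans 0.0833333° lon × 0.0416667° lat. NE corner is SW corner plus one full cell.
latitude -73.7917, longitude -153.0833.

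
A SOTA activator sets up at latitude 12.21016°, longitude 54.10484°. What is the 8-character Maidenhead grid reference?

LK72bf20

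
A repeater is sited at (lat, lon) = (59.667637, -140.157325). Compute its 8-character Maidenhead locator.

Offset from 180°W / 90°S: lon 39.84268°, lat 149.66764°.
Field (20°×10°, letters A–R): lon ⌊39.84268/20⌋ = 1 → B; lat ⌊149.66764/10⌋ = 14 → O.
Square (2°×1°, digits 0–9): lon ⌊19.84268/2⌋ = 9; lat ⌊9.66764/1⌋ = 9.
Subsquare (5′×2.5′, letters a–x): lon ⌊1.84268/0.0833333⌋ = 22 → w; lat ⌊0.66764/0.0416667⌋ = 16 → q.
Extended square (30″×15″, digits 0–9): lon ⌊0.00934/0.00833333⌋ = 1; lat ⌊0.00097/0.00416667⌋ = 0.

BO99wq10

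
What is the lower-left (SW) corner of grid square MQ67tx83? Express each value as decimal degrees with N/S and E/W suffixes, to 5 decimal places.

77.97083° N, 73.65000° E

Field M=12, Q=16: +12·20° lon, +16·10° lat → SW at lon 60°, lat 70°.
Square 6, 7: +6·2° lon, +7·1° lat → SW at lon 72°, lat 77°.
Subsquare t=19, x=23: +19·0.0833333° lon, +23·0.0416667° lat → SW at lon 73.5833°, lat 77.9583°.
Extended square 8, 3: +8·0.00833333° lon, +3·0.00416667° lat → SW at lon 73.65°, lat 77.9708°.
latitude 77.97083° N, longitude 73.65000° E.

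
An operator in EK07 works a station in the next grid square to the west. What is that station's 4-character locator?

DK97

Longitude square 0; −1 → -1, wraps to 9, carry into field.
Longitude field E = 4; −1 → 3 = D.
The latitude characters are unchanged.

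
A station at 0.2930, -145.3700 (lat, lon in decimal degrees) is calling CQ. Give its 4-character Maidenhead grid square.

BJ70

Add 180° to longitude and 90° to latitude: 34.63, 90.29.
Field: 34.63/20 → 1 → B, 90.29/10 → 9 → J; chars BJ.
Square: 14.63/2 → 7, 0.29/1 → 0; chars 70.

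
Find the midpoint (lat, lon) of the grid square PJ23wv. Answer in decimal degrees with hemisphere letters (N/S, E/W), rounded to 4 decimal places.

3.8958° N, 125.8750° E

Field P=15, J=9: +15·20° lon, +9·10° lat → SW at lon 120°, lat 0°.
Square 2, 3: +2·2° lon, +3·1° lat → SW at lon 124°, lat 3°.
Subsquare w=22, v=21: +22·0.0833333° lon, +21·0.0416667° lat → SW at lon 125.833°, lat 3.875°.
Cell spans 0.0833333° lon × 0.0416667° lat. Centre is SW corner plus half of each.
latitude 3.8958° N, longitude 125.8750° E.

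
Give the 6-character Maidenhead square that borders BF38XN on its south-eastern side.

BF48am

Longitude subsquare x = 23; +1 → 24, wraps to 0 = a, carry into square.
Longitude square 3; +1 → 4.
Latitude subsquare n = 13; −1 → 12 = m.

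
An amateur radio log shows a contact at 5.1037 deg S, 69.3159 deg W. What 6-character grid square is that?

FI54iv

Add 180° to longitude and 90° to latitude: 110.6841, 84.8963.
Field (20°×10°, letters A–R): 110.6841/20 → 5 → F, 84.8963/10 → 8 → I; chars FI.
Square (2°×1°, digits 0–9): 10.6841/2 → 5, 4.8963/1 → 4; chars 54.
Subsquare (5′×2.5′, letters a–x): 0.6841/0.0833333 → 8 → i, 0.8963/0.0416667 → 21 → v; chars iv.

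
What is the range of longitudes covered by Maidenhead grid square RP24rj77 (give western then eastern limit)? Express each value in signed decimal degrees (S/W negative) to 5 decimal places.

Field R=17, P=15: +17·20° lon, +15·10° lat → SW at lon 160°, lat 60°.
Square 2, 4: +2·2° lon, +4·1° lat → SW at lon 164°, lat 64°.
Subsquare r=17, j=9: +17·0.0833333° lon, +9·0.0416667° lat → SW at lon 165.417°, lat 64.375°.
Extended square 7, 7: +7·0.00833333° lon, +7·0.00416667° lat → SW at lon 165.475°, lat 64.4042°.
Cell spans 0.00833333° lon × 0.00416667° lat.
west 165.47500, east 165.48333.

165.47500, 165.48333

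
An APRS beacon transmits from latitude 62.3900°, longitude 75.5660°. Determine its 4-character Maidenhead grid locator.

Offset from 180°W / 90°S: lon 255.57°, lat 152.39°.
Field (20°×10°, letters A–R): lon ⌊255.57/20⌋ = 12 → M; lat ⌊152.39/10⌋ = 15 → P.
Square (2°×1°, digits 0–9): lon ⌊15.57/2⌋ = 7; lat ⌊2.39/1⌋ = 2.

MP72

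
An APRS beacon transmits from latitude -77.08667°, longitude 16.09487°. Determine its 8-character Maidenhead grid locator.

JB82bv19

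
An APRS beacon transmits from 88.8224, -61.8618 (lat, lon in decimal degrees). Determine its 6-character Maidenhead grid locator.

FR98bt

Shift to the Maidenhead origin (180°W, 90°S): lon 118.1382, lat 178.8224.
Field: lon ⌊118.1382/20⌋ = 5 → F; lat ⌊178.8224/10⌋ = 17 → R.
Square: lon ⌊18.1382/2⌋ = 9; lat ⌊8.8224/1⌋ = 8.
Subsquare: lon ⌊0.1382/0.0833333⌋ = 1 → b; lat ⌊0.8224/0.0416667⌋ = 19 → t.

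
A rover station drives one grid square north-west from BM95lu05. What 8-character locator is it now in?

BM95ku96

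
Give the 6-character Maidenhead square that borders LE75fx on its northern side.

LE76fa

Latitude subsquare x = 23; +1 → 24, wraps to 0 = a, carry into square.
Latitude square 5; +1 → 6.
The longitude characters are unchanged.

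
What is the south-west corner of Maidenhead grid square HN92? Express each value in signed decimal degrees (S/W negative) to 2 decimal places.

Field H=7, N=13: +7·20° lon, +13·10° lat → SW at lon -40°, lat 40°.
Square 9, 2: +9·2° lon, +2·1° lat → SW at lon -22°, lat 42°.
latitude 42.00, longitude -22.00.

42.00, -22.00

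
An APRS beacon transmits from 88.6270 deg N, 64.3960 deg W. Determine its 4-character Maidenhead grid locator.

FR78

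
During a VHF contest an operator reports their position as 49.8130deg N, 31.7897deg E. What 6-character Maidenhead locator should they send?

KN59vt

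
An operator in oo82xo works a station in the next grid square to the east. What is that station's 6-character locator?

OO92ao

Longitude subsquare x = 23; +1 → 24, wraps to 0 = a, carry into square.
Longitude square 8; +1 → 9.
The latitude characters are unchanged.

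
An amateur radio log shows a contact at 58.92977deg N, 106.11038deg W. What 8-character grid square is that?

Shift to the Maidenhead origin (180°W, 90°S): lon 73.88962, lat 148.92977.
Field (20°×10°, letters A–R): lon ⌊73.88962/20⌋ = 3 → D; lat ⌊148.92977/10⌋ = 14 → O.
Square (2°×1°, digits 0–9): lon ⌊13.88962/2⌋ = 6; lat ⌊8.92977/1⌋ = 8.
Subsquare (5′×2.5′, letters a–x): lon ⌊1.88962/0.0833333⌋ = 22 → w; lat ⌊0.92977/0.0416667⌋ = 22 → w.
Extended square (30″×15″, digits 0–9): lon ⌊0.05629/0.00833333⌋ = 6; lat ⌊0.01310/0.00416667⌋ = 3.

DO68ww63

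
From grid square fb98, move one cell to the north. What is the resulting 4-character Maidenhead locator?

FB99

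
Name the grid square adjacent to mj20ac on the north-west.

MJ10xd

Longitude subsquare a = 0; −1 → -1, wraps to 23 = x, carry into square.
Longitude square 2; −1 → 1.
Latitude subsquare c = 2; +1 → 3 = d.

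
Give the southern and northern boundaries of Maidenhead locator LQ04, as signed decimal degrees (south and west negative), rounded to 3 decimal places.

74.000, 75.000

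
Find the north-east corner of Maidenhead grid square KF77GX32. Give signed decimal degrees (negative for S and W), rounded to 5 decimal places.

-32.02917, 34.53333

Field K=10, F=5: +10·20° lon, +5·10° lat → SW at lon 20°, lat -40°.
Square 7, 7: +7·2° lon, +7·1° lat → SW at lon 34°, lat -33°.
Subsquare g=6, x=23: +6·0.0833333° lon, +23·0.0416667° lat → SW at lon 34.5°, lat -32.0417°.
Extended square 3, 2: +3·0.00833333° lon, +2·0.00416667° lat → SW at lon 34.525°, lat -32.0333°.
Cell spans 0.00833333° lon × 0.00416667° lat. NE corner is SW corner plus one full cell.
latitude -32.02917, longitude 34.53333.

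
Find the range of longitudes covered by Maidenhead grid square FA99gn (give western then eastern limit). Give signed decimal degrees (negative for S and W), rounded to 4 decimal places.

Field F=5, A=0: +5·20° lon, +0·10° lat → SW at lon -80°, lat -90°.
Square 9, 9: +9·2° lon, +9·1° lat → SW at lon -62°, lat -81°.
Subsquare g=6, n=13: +6·0.0833333° lon, +13·0.0416667° lat → SW at lon -61.5°, lat -80.4583°.
Cell spans 0.0833333° lon × 0.0416667° lat.
west -61.5000, east -61.4167.

-61.5000, -61.4167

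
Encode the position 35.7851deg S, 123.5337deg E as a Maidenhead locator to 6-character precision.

Offset from 180°W / 90°S: lon 303.5337°, lat 54.2149°.
Field: 303.5337/20 → 15 → P, 54.2149/10 → 5 → F; chars PF.
Square: 3.5337/2 → 1, 4.2149/1 → 4; chars 14.
Subsquare: 1.5337/0.0833333 → 18 → s, 0.2149/0.0416667 → 5 → f; chars sf.

PF14sf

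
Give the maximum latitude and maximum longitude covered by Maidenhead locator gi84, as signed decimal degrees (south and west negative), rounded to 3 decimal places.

-5.000, -42.000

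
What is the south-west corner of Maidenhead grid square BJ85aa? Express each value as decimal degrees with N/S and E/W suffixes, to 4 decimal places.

Field B=1, J=9: +1·20° lon, +9·10° lat → SW at lon -160°, lat 0°.
Square 8, 5: +8·2° lon, +5·1° lat → SW at lon -144°, lat 5°.
Subsquare a=0, a=0: +0·0.0833333° lon, +0·0.0416667° lat → SW at lon -144°, lat 5°.
latitude 5.0000° N, longitude 144.0000° W.

5.0000° N, 144.0000° W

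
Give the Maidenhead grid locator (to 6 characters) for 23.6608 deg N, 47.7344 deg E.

Add 180° to longitude and 90° to latitude: 227.7344, 113.6608.
Field: lon ⌊227.7344/20⌋ = 11 → L; lat ⌊113.6608/10⌋ = 11 → L.
Square: lon ⌊7.7344/2⌋ = 3; lat ⌊3.6608/1⌋ = 3.
Subsquare: lon ⌊1.7344/0.0833333⌋ = 20 → u; lat ⌊0.6608/0.0416667⌋ = 15 → p.

LL33up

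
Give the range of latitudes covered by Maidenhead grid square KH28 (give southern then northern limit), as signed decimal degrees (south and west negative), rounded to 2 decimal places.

-12.00, -11.00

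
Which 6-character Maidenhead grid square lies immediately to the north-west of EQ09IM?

Longitude subsquare i = 8; −1 → 7 = h.
Latitude subsquare m = 12; +1 → 13 = n.

EQ09hn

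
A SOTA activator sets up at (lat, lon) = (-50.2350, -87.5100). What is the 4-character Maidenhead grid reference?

Add 180° to longitude and 90° to latitude: 92.49, 39.77.
Field (20°×10°, letters A–R): lon ⌊92.49/20⌋ = 4 → E; lat ⌊39.77/10⌋ = 3 → D.
Square (2°×1°, digits 0–9): lon ⌊12.49/2⌋ = 6; lat ⌊9.77/1⌋ = 9.

ED69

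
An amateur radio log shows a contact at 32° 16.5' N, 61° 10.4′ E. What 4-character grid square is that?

Offset from 180°W / 90°S: lon 241.17°, lat 122.28°.
Field: lon ⌊241.17/20⌋ = 12 → M; lat ⌊122.28/10⌋ = 12 → M.
Square: lon ⌊1.17/2⌋ = 0; lat ⌊2.28/1⌋ = 2.

MM02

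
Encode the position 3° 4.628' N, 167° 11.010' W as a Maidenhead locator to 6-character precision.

AJ63jb

Offset from 180°W / 90°S: lon 12.8165°, lat 93.0771°.
Field: lon ⌊12.8165/20⌋ = 0 → A; lat ⌊93.0771/10⌋ = 9 → J.
Square: lon ⌊12.8165/2⌋ = 6; lat ⌊3.0771/1⌋ = 3.
Subsquare: lon ⌊0.8165/0.0833333⌋ = 9 → j; lat ⌊0.0771/0.0416667⌋ = 1 → b.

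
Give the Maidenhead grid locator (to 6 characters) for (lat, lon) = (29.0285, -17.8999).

Add 180° to longitude and 90° to latitude: 162.1001, 119.0285.
Field: 162.1001/20 → 8 → I, 119.0285/10 → 11 → L; chars IL.
Square: 2.1001/2 → 1, 9.0285/1 → 9; chars 19.
Subsquare: 0.1001/0.0833333 → 1 → b, 0.0285/0.0416667 → 0 → a; chars ba.

IL19ba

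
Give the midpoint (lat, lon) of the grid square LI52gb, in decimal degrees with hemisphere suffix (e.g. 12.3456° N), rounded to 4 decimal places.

7.9375° S, 50.5417° E

Field L=11, I=8: +11·20° lon, +8·10° lat → SW at lon 40°, lat -10°.
Square 5, 2: +5·2° lon, +2·1° lat → SW at lon 50°, lat -8°.
Subsquare g=6, b=1: +6·0.0833333° lon, +1·0.0416667° lat → SW at lon 50.5°, lat -7.95833°.
Cell spans 0.0833333° lon × 0.0416667° lat. Centre is SW corner plus half of each.
latitude 7.9375° S, longitude 50.5417° E.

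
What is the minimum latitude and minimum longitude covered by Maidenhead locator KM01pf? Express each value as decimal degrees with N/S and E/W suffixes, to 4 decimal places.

31.2083° N, 21.2500° E

Field K=10, M=12: +10·20° lon, +12·10° lat → SW at lon 20°, lat 30°.
Square 0, 1: +0·2° lon, +1·1° lat → SW at lon 20°, lat 31°.
Subsquare p=15, f=5: +15·0.0833333° lon, +5·0.0416667° lat → SW at lon 21.25°, lat 31.2083°.
latitude 31.2083° N, longitude 21.2500° E.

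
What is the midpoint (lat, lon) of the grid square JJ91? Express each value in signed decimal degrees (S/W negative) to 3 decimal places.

Field J=9, J=9: +9·20° lon, +9·10° lat → SW at lon 0°, lat 0°.
Square 9, 1: +9·2° lon, +1·1° lat → SW at lon 18°, lat 1°.
Cell spans 2° lon × 1° lat. Centre is SW corner plus half of each.
latitude 1.500, longitude 19.000.

1.500, 19.000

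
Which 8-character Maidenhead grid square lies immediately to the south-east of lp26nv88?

Longitude extended square 8; +1 → 9.
Latitude extended square 8; −1 → 7.

LP26nv97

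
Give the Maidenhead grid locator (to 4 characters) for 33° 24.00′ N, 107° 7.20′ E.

OM33

Offset from 180°W / 90°S: lon 287.12°, lat 123.40°.
Field: lon ⌊287.12/20⌋ = 14 → O; lat ⌊123.40/10⌋ = 12 → M.
Square: lon ⌊7.12/2⌋ = 3; lat ⌊3.40/1⌋ = 3.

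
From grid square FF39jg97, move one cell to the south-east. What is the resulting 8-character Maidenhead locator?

FF39kg06

Longitude extended square 9; +1 → 10, wraps to 0, carry into subsquare.
Longitude subsquare j = 9; +1 → 10 = k.
Latitude extended square 7; −1 → 6.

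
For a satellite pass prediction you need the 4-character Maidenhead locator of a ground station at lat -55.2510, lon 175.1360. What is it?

RD74

Shift to the Maidenhead origin (180°W, 90°S): lon 355.14, lat 34.75.
Field (20°×10°, letters A–R): 355.14/20 → 17 → R, 34.75/10 → 3 → D; chars RD.
Square (2°×1°, digits 0–9): 15.14/2 → 7, 4.75/1 → 4; chars 74.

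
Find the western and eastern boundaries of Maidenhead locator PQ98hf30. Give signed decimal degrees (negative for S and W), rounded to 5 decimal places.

Field P=15, Q=16: +15·20° lon, +16·10° lat → SW at lon 120°, lat 70°.
Square 9, 8: +9·2° lon, +8·1° lat → SW at lon 138°, lat 78°.
Subsquare h=7, f=5: +7·0.0833333° lon, +5·0.0416667° lat → SW at lon 138.583°, lat 78.2083°.
Extended square 3, 0: +3·0.00833333° lon, +0·0.00416667° lat → SW at lon 138.608°, lat 78.2083°.
Cell spans 0.00833333° lon × 0.00416667° lat.
west 138.60833, east 138.61667.

138.60833, 138.61667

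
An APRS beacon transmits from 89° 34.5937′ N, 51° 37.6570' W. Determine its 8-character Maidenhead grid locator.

GR49en48

Offset from 180°W / 90°S: lon 128.37238°, lat 179.57656°.
Field: 128.37238/20 → 6 → G, 179.57656/10 → 17 → R; chars GR.
Square: 8.37238/2 → 4, 9.57656/1 → 9; chars 49.
Subsquare: 0.37238/0.0833333 → 4 → e, 0.57656/0.0416667 → 13 → n; chars en.
Extended square: 0.03905/0.00833333 → 4, 0.03489/0.00416667 → 8; chars 48.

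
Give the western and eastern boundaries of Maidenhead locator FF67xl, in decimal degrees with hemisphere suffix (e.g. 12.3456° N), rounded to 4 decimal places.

66.0833° W, 66.0000° W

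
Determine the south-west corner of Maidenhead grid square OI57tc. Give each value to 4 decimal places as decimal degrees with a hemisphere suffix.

Field O=14, I=8: +14·20° lon, +8·10° lat → SW at lon 100°, lat -10°.
Square 5, 7: +5·2° lon, +7·1° lat → SW at lon 110°, lat -3°.
Subsquare t=19, c=2: +19·0.0833333° lon, +2·0.0416667° lat → SW at lon 111.583°, lat -2.91667°.
latitude 2.9167° S, longitude 111.5833° E.

2.9167° S, 111.5833° E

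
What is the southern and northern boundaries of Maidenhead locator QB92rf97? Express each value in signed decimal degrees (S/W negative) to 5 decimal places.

Field Q=16, B=1: +16·20° lon, +1·10° lat → SW at lon 140°, lat -80°.
Square 9, 2: +9·2° lon, +2·1° lat → SW at lon 158°, lat -78°.
Subsquare r=17, f=5: +17·0.0833333° lon, +5·0.0416667° lat → SW at lon 159.417°, lat -77.7917°.
Extended square 9, 7: +9·0.00833333° lon, +7·0.00416667° lat → SW at lon 159.492°, lat -77.7625°.
Cell spans 0.00833333° lon × 0.00416667° lat.
south -77.76250, north -77.75833.

-77.76250, -77.75833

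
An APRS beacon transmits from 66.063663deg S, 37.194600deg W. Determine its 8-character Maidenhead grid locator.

HC13jw64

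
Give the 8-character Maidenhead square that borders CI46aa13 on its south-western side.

Longitude extended square 1; −1 → 0.
Latitude extended square 3; −1 → 2.

CI46aa02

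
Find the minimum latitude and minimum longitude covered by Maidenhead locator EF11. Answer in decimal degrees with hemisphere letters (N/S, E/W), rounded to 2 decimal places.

39.00° S, 98.00° W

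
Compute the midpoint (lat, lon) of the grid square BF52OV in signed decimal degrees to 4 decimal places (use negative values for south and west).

-37.1042, -148.7917

Field B=1, F=5: +1·20° lon, +5·10° lat → SW at lon -160°, lat -40°.
Square 5, 2: +5·2° lon, +2·1° lat → SW at lon -150°, lat -38°.
Subsquare o=14, v=21: +14·0.0833333° lon, +21·0.0416667° lat → SW at lon -148.833°, lat -37.125°.
Cell spans 0.0833333° lon × 0.0416667° lat. Centre is SW corner plus half of each.
latitude -37.1042, longitude -148.7917.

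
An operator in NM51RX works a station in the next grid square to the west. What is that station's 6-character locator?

NM51qx

Longitude subsquare r = 17; −1 → 16 = q.
The latitude characters are unchanged.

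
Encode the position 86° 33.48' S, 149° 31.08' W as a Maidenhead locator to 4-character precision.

BA53

Offset from 180°W / 90°S: lon 30.48°, lat 3.44°.
Field: lon ⌊30.48/20⌋ = 1 → B; lat ⌊3.44/10⌋ = 0 → A.
Square: lon ⌊10.48/2⌋ = 5; lat ⌊3.44/1⌋ = 3.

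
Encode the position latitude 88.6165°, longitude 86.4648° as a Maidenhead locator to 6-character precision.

NR38fo

Add 180° to longitude and 90° to latitude: 266.4648, 178.6165.
Field: 266.4648/20 → 13 → N, 178.6165/10 → 17 → R; chars NR.
Square: 6.4648/2 → 3, 8.6165/1 → 8; chars 38.
Subsquare: 0.4648/0.0833333 → 5 → f, 0.6165/0.0416667 → 14 → o; chars fo.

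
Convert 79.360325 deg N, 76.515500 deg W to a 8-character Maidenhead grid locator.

FQ19ri86

Offset from 180°W / 90°S: lon 103.48450°, lat 169.36032°.
Field: lon ⌊103.48450/20⌋ = 5 → F; lat ⌊169.36032/10⌋ = 16 → Q.
Square: lon ⌊3.48450/2⌋ = 1; lat ⌊9.36032/1⌋ = 9.
Subsquare: lon ⌊1.48450/0.0833333⌋ = 17 → r; lat ⌊0.36032/0.0416667⌋ = 8 → i.
Extended square: lon ⌊0.06783/0.00833333⌋ = 8; lat ⌊0.02699/0.00416667⌋ = 6.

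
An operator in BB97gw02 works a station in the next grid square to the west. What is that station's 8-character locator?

BB97fw92

Longitude extended square 0; −1 → -1, wraps to 9, carry into subsquare.
Longitude subsquare g = 6; −1 → 5 = f.
The latitude characters are unchanged.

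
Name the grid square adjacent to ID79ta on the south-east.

Longitude subsquare t = 19; +1 → 20 = u.
Latitude subsquare a = 0; −1 → -1, wraps to 23 = x, carry into square.
Latitude square 9; −1 → 8.

ID78ux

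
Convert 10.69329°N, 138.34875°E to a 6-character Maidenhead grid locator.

Shift to the Maidenhead origin (180°W, 90°S): lon 318.3487, lat 100.6933.
Field: 318.3487/20 → 15 → P, 100.6933/10 → 10 → K; chars PK.
Square: 18.3487/2 → 9, 0.6933/1 → 0; chars 90.
Subsquare: 0.3487/0.0833333 → 4 → e, 0.6933/0.0416667 → 16 → q; chars eq.

PK90eq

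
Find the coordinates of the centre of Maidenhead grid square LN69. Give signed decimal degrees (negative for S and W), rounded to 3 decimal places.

49.500, 53.000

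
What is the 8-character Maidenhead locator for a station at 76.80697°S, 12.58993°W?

Offset from 180°W / 90°S: lon 167.41007°, lat 13.19303°.
Field (20°×10°, letters A–R): lon ⌊167.41007/20⌋ = 8 → I; lat ⌊13.19303/10⌋ = 1 → B.
Square (2°×1°, digits 0–9): lon ⌊7.41007/2⌋ = 3; lat ⌊3.19303/1⌋ = 3.
Subsquare (5′×2.5′, letters a–x): lon ⌊1.41007/0.0833333⌋ = 16 → q; lat ⌊0.19303/0.0416667⌋ = 4 → e.
Extended square (30″×15″, digits 0–9): lon ⌊0.07674/0.00833333⌋ = 9; lat ⌊0.02636/0.00416667⌋ = 6.

IB33qe96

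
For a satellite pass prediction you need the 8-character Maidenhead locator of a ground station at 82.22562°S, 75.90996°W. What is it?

FA27bs05

Shift to the Maidenhead origin (180°W, 90°S): lon 104.09004, lat 7.77438.
Field (20°×10°, letters A–R): lon ⌊104.09004/20⌋ = 5 → F; lat ⌊7.77438/10⌋ = 0 → A.
Square (2°×1°, digits 0–9): lon ⌊4.09004/2⌋ = 2; lat ⌊7.77438/1⌋ = 7.
Subsquare (5′×2.5′, letters a–x): lon ⌊0.09004/0.0833333⌋ = 1 → b; lat ⌊0.77438/0.0416667⌋ = 18 → s.
Extended square (30″×15″, digits 0–9): lon ⌊0.00671/0.00833333⌋ = 0; lat ⌊0.02438/0.00416667⌋ = 5.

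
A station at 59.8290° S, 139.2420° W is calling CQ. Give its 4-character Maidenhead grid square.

CD00

Add 180° to longitude and 90° to latitude: 40.76, 30.17.
Field (20°×10°, letters A–R): 40.76/20 → 2 → C, 30.17/10 → 3 → D; chars CD.
Square (2°×1°, digits 0–9): 0.76/2 → 0, 0.17/1 → 0; chars 00.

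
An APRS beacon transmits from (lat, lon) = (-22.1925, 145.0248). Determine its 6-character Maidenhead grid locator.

QG27mt

Shift to the Maidenhead origin (180°W, 90°S): lon 325.0248, lat 67.8075.
Field: 325.0248/20 → 16 → Q, 67.8075/10 → 6 → G; chars QG.
Square: 5.0248/2 → 2, 7.8075/1 → 7; chars 27.
Subsquare: 1.0248/0.0833333 → 12 → m, 0.8075/0.0416667 → 19 → t; chars mt.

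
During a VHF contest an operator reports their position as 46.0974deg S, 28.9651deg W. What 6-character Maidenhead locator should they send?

HE53mv

Shift to the Maidenhead origin (180°W, 90°S): lon 151.0349, lat 43.9026.
Field (20°×10°, letters A–R): 151.0349/20 → 7 → H, 43.9026/10 → 4 → E; chars HE.
Square (2°×1°, digits 0–9): 11.0349/2 → 5, 3.9026/1 → 3; chars 53.
Subsquare (5′×2.5′, letters a–x): 1.0349/0.0833333 → 12 → m, 0.9026/0.0416667 → 21 → v; chars mv.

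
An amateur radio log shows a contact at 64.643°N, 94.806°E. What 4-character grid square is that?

NP74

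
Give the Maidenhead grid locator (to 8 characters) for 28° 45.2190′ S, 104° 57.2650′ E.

OG21lf49

Offset from 180°W / 90°S: lon 284.95442°, lat 61.24635°.
Field (20°×10°, letters A–R): lon ⌊284.95442/20⌋ = 14 → O; lat ⌊61.24635/10⌋ = 6 → G.
Square (2°×1°, digits 0–9): lon ⌊4.95442/2⌋ = 2; lat ⌊1.24635/1⌋ = 1.
Subsquare (5′×2.5′, letters a–x): lon ⌊0.95442/0.0833333⌋ = 11 → l; lat ⌊0.24635/0.0416667⌋ = 5 → f.
Extended square (30″×15″, digits 0–9): lon ⌊0.03775/0.00833333⌋ = 4; lat ⌊0.03802/0.00416667⌋ = 9.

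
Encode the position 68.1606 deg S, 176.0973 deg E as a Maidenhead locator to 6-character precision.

Offset from 180°W / 90°S: lon 356.0973°, lat 21.8394°.
Field: lon ⌊356.0973/20⌋ = 17 → R; lat ⌊21.8394/10⌋ = 2 → C.
Square: lon ⌊16.0973/2⌋ = 8; lat ⌊1.8394/1⌋ = 1.
Subsquare: lon ⌊0.0973/0.0833333⌋ = 1 → b; lat ⌊0.8394/0.0416667⌋ = 20 → u.

RC81bu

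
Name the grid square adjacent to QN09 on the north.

Latitude square 9; +1 → 10, wraps to 0, carry into field.
Latitude field N = 13; +1 → 14 = O.
The longitude characters are unchanged.

QO00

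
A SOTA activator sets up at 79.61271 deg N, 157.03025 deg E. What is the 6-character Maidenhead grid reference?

QQ89mo

Shift to the Maidenhead origin (180°W, 90°S): lon 337.0303, lat 169.6127.
Field: 337.0303/20 → 16 → Q, 169.6127/10 → 16 → Q; chars QQ.
Square: 17.0303/2 → 8, 9.6127/1 → 9; chars 89.
Subsquare: 1.0303/0.0833333 → 12 → m, 0.6127/0.0416667 → 14 → o; chars mo.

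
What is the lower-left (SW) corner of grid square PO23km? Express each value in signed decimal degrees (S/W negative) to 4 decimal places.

Field P=15, O=14: +15·20° lon, +14·10° lat → SW at lon 120°, lat 50°.
Square 2, 3: +2·2° lon, +3·1° lat → SW at lon 124°, lat 53°.
Subsquare k=10, m=12: +10·0.0833333° lon, +12·0.0416667° lat → SW at lon 124.833°, lat 53.5°.
latitude 53.5000, longitude 124.8333.

53.5000, 124.8333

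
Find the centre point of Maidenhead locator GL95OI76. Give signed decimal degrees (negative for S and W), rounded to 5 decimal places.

Field G=6, L=11: +6·20° lon, +11·10° lat → SW at lon -60°, lat 20°.
Square 9, 5: +9·2° lon, +5·1° lat → SW at lon -42°, lat 25°.
Subsquare o=14, i=8: +14·0.0833333° lon, +8·0.0416667° lat → SW at lon -40.8333°, lat 25.3333°.
Extended square 7, 6: +7·0.00833333° lon, +6·0.00416667° lat → SW at lon -40.775°, lat 25.3583°.
Cell spans 0.00833333° lon × 0.00416667° lat. Centre is SW corner plus half of each.
latitude 25.36042, longitude -40.77083.

25.36042, -40.77083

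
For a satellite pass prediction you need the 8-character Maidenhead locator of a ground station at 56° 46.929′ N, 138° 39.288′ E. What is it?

Add 180° to longitude and 90° to latitude: 318.65480, 146.78215.
Field: 318.65480/20 → 15 → P, 146.78215/10 → 14 → O; chars PO.
Square: 18.65480/2 → 9, 6.78215/1 → 6; chars 96.
Subsquare: 0.65480/0.0833333 → 7 → h, 0.78215/0.0416667 → 18 → s; chars hs.
Extended square: 0.07147/0.00833333 → 8, 0.03215/0.00416667 → 7; chars 87.

PO96hs87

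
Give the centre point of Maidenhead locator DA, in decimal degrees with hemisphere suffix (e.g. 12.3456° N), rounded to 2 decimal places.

85.00° S, 110.00° W

Field D=3, A=0: +3·20° lon, +0·10° lat → SW at lon -120°, lat -90°.
Cell spans 20° lon × 10° lat. Centre is SW corner plus half of each.
latitude 85.00° S, longitude 110.00° W.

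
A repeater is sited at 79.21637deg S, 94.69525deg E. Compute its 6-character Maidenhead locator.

NB70is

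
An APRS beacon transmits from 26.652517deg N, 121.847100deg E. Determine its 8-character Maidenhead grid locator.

PL06wp16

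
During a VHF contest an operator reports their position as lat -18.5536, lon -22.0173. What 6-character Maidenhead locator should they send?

Shift to the Maidenhead origin (180°W, 90°S): lon 157.9827, lat 71.4464.
Field (20°×10°, letters A–R): 157.9827/20 → 7 → H, 71.4464/10 → 7 → H; chars HH.
Square (2°×1°, digits 0–9): 17.9827/2 → 8, 1.4464/1 → 1; chars 81.
Subsquare (5′×2.5′, letters a–x): 1.9827/0.0833333 → 23 → x, 0.4464/0.0416667 → 10 → k; chars xk.

HH81xk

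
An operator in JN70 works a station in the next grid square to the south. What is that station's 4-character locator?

Latitude square 0; −1 → -1, wraps to 9, carry into field.
Latitude field N = 13; −1 → 12 = M.
The longitude characters are unchanged.

JM79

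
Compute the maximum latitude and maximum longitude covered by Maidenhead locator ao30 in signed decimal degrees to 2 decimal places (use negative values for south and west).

51.00, -172.00

Field A=0, O=14: +0·20° lon, +14·10° lat → SW at lon -180°, lat 50°.
Square 3, 0: +3·2° lon, +0·1° lat → SW at lon -174°, lat 50°.
Cell spans 2° lon × 1° lat. NE corner is SW corner plus one full cell.
latitude 51.00, longitude -172.00.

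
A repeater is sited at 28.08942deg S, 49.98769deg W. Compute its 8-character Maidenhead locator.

Offset from 180°W / 90°S: lon 130.01231°, lat 61.91058°.
Field: lon ⌊130.01231/20⌋ = 6 → G; lat ⌊61.91058/10⌋ = 6 → G.
Square: lon ⌊10.01231/2⌋ = 5; lat ⌊1.91058/1⌋ = 1.
Subsquare: lon ⌊0.01231/0.0833333⌋ = 0 → a; lat ⌊0.91058/0.0416667⌋ = 21 → v.
Extended square: lon ⌊0.01231/0.00833333⌋ = 1; lat ⌊0.03558/0.00416667⌋ = 8.

GG51av18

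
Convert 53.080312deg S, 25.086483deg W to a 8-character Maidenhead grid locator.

HD76kw90

Shift to the Maidenhead origin (180°W, 90°S): lon 154.91352, lat 36.91969.
Field (20°×10°, letters A–R): 154.91352/20 → 7 → H, 36.91969/10 → 3 → D; chars HD.
Square (2°×1°, digits 0–9): 14.91352/2 → 7, 6.91969/1 → 6; chars 76.
Subsquare (5′×2.5′, letters a–x): 0.91352/0.0833333 → 10 → k, 0.91969/0.0416667 → 22 → w; chars kw.
Extended square (30″×15″, digits 0–9): 0.08018/0.00833333 → 9, 0.00302/0.00416667 → 0; chars 90.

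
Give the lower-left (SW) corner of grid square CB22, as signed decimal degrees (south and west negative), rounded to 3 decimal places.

-78.000, -136.000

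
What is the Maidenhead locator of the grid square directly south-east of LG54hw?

LG54iv

Longitude subsquare h = 7; +1 → 8 = i.
Latitude subsquare w = 22; −1 → 21 = v.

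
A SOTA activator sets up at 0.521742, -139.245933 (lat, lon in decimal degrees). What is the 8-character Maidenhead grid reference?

CJ00jm05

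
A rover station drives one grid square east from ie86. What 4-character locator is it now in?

Longitude square 8; +1 → 9.
The latitude characters are unchanged.

IE96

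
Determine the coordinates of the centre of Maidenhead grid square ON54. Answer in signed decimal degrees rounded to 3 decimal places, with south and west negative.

44.500, 111.000

Field O=14, N=13: +14·20° lon, +13·10° lat → SW at lon 100°, lat 40°.
Square 5, 4: +5·2° lon, +4·1° lat → SW at lon 110°, lat 44°.
Cell spans 2° lon × 1° lat. Centre is SW corner plus half of each.
latitude 44.500, longitude 111.000.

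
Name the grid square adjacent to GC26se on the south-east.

Longitude subsquare s = 18; +1 → 19 = t.
Latitude subsquare e = 4; −1 → 3 = d.

GC26td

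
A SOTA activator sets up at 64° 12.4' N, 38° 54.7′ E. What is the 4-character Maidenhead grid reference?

Offset from 180°W / 90°S: lon 218.91°, lat 154.21°.
Field: lon ⌊218.91/20⌋ = 10 → K; lat ⌊154.21/10⌋ = 15 → P.
Square: lon ⌊18.91/2⌋ = 9; lat ⌊4.21/1⌋ = 4.

KP94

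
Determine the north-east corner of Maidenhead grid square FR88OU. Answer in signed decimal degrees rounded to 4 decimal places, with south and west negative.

88.8750, -62.7500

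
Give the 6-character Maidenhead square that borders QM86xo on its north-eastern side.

Longitude subsquare x = 23; +1 → 24, wraps to 0 = a, carry into square.
Longitude square 8; +1 → 9.
Latitude subsquare o = 14; +1 → 15 = p.

QM96ap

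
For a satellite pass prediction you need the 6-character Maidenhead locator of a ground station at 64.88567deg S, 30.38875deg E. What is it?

KC55ec

Offset from 180°W / 90°S: lon 210.3888°, lat 25.1143°.
Field: 210.3888/20 → 10 → K, 25.1143/10 → 2 → C; chars KC.
Square: 10.3888/2 → 5, 5.1143/1 → 5; chars 55.
Subsquare: 0.3888/0.0833333 → 4 → e, 0.1143/0.0416667 → 2 → c; chars ec.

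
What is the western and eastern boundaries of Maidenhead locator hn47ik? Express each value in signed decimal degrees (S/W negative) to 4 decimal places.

-31.3333, -31.2500

Field H=7, N=13: +7·20° lon, +13·10° lat → SW at lon -40°, lat 40°.
Square 4, 7: +4·2° lon, +7·1° lat → SW at lon -32°, lat 47°.
Subsquare i=8, k=10: +8·0.0833333° lon, +10·0.0416667° lat → SW at lon -31.3333°, lat 47.4167°.
Cell spans 0.0833333° lon × 0.0416667° lat.
west -31.3333, east -31.2500.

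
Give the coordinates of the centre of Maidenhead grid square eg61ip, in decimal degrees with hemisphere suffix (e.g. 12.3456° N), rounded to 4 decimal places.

28.3542° S, 87.2917° W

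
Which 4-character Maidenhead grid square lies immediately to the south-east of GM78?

GM87

Longitude square 7; +1 → 8.
Latitude square 8; −1 → 7.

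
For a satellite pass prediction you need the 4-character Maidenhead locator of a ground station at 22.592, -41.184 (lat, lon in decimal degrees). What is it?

GL92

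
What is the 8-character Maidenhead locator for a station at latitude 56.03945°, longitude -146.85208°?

BO66na79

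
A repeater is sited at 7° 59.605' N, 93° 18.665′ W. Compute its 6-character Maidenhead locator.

EJ37ix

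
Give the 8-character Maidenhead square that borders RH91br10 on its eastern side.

RH91br20

Longitude extended square 1; +1 → 2.
The latitude characters are unchanged.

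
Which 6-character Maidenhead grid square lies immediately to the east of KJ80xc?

KJ90ac

Longitude subsquare x = 23; +1 → 24, wraps to 0 = a, carry into square.
Longitude square 8; +1 → 9.
The latitude characters are unchanged.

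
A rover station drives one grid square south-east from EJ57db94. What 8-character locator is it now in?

Longitude extended square 9; +1 → 10, wraps to 0, carry into subsquare.
Longitude subsquare d = 3; +1 → 4 = e.
Latitude extended square 4; −1 → 3.

EJ57eb03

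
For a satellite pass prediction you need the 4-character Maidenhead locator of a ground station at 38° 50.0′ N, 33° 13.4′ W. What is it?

HM38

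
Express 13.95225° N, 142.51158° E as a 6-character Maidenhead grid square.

QK13gw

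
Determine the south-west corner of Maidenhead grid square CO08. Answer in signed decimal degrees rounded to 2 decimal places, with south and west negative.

58.00, -140.00

Field C=2, O=14: +2·20° lon, +14·10° lat → SW at lon -140°, lat 50°.
Square 0, 8: +0·2° lon, +8·1° lat → SW at lon -140°, lat 58°.
latitude 58.00, longitude -140.00.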